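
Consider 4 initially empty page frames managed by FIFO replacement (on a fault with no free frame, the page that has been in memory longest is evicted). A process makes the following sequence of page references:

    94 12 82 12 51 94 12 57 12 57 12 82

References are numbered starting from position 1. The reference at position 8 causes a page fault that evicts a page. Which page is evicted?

pos 1: 94 -> miss, frames {94}
pos 2: 12 -> miss, frames {94,12}
pos 3: 82 -> miss, frames {94,12,82}
pos 4: 12 -> hit
pos 5: 51 -> miss, frames {94,12,82,51}
pos 6: 94 -> hit
pos 7: 12 -> hit
pos 8: 57 -> miss, evict 94, frames {12,82,51,57}
At position 8, page 94 is evicted.

94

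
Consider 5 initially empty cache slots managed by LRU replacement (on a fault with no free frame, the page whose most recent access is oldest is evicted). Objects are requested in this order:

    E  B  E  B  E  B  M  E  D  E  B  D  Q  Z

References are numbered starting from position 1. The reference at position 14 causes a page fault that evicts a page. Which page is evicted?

M

pos 1: E: fault, frames {E}
pos 2: B: fault, frames {E,B}
pos 3: E: hit
pos 4: B: hit
pos 5: E: hit
pos 6: B: hit
pos 7: M: fault, frames {E,B,M}
pos 8: E: hit
pos 9: D: fault, frames {B,M,E,D}
pos 10: E: hit
pos 11: B: hit
pos 12: D: hit
pos 13: Q: fault, frames {M,E,B,D,Q}
pos 14: Z: fault, evict M, frames {E,B,D,Q,Z}
At position 14, page M is evicted.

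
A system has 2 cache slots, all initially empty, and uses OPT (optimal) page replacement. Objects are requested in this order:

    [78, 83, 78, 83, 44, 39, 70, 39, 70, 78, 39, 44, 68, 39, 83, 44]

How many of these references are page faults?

10

78 -> fault, frames (78)
83 -> fault, frames (78 83)
78 -> hit
83 -> hit
44 -> fault, evict 83, frames (78 44)
39 -> fault, evict 44, frames (78 39)
70 -> fault, evict 78, frames (39 70)
39 -> hit
70 -> hit
78 -> fault, evict 70, frames (39 78)
39 -> hit
44 -> fault, evict 78, frames (39 44)
68 -> fault, evict 44, frames (39 68)
39 -> hit
83 -> fault, evict 68, frames (39 83)
44 -> fault, evict 83, frames (39 44)
Page faults: 10.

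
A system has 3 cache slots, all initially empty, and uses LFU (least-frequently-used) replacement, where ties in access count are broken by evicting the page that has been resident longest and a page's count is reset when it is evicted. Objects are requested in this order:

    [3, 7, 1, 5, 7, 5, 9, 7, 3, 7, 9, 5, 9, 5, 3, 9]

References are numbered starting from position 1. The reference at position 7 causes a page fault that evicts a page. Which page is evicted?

1

pos 1: 3: miss, frames (3)
pos 2: 7: miss, frames (3 7)
pos 3: 1: miss, frames (3 7 1)
pos 4: 5: miss, evict 3, frames (7 1 5)
pos 5: 7: hit
pos 6: 5: hit
pos 7: 9: miss, evict 1, frames (7 5 9)
At position 7, page 1 is evicted.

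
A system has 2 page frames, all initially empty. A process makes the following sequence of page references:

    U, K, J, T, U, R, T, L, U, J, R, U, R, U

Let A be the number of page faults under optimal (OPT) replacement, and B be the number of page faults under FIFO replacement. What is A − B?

Under OPT: F F F F . F . F F F . F . . → 9 faults.
Under FIFO: F F F F F F F F F F F F . . → 12 faults.
A − B = 9 − 12 = -3.

-3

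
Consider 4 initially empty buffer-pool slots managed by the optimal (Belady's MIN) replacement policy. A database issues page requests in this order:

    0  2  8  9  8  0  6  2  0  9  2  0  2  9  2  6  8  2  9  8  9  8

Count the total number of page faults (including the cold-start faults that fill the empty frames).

0 -> miss, frames [0]
2 -> miss, frames [0, 2]
8 -> miss, frames [0, 2, 8]
9 -> miss, frames [0, 2, 8, 9]
8 -> hit
0 -> hit
6 -> miss, evict 8, frames [0, 2, 9, 6]
2 -> hit
0 -> hit
9 -> hit
2 -> hit
0 -> hit
2 -> hit
9 -> hit
2 -> hit
6 -> hit
8 -> miss, evict 6, frames [0, 2, 9, 8]
2 -> hit
9 -> hit
8 -> hit
9 -> hit
8 -> hit
Page faults: 6.

6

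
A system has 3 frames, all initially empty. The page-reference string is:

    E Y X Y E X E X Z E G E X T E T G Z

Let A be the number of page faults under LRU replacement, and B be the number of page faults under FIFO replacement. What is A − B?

-2

Under LRU: F F F . . . . . F . F . F F . . F F → 9 faults.
Under FIFO: F F F . . . . . F F F . F F F . F F → 11 faults.
A − B = 9 − 11 = -2.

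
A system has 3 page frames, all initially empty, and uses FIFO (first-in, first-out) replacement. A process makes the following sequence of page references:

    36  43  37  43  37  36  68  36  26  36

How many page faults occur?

36 -> miss, frames {36}
43 -> miss, frames {36,43}
37 -> miss, frames {36,43,37}
43 -> hit
37 -> hit
36 -> hit
68 -> miss, evict 36, frames {43,37,68}
36 -> miss, evict 43, frames {37,68,36}
26 -> miss, evict 37, frames {68,36,26}
36 -> hit
Page faults: 6.

6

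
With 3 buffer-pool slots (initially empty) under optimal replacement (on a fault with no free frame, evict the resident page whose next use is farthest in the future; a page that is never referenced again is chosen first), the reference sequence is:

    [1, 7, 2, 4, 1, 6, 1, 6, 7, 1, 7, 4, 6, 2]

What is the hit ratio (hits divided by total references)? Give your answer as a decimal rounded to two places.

0.50

1: fault, frames [1]
7: fault, frames [1, 7]
2: fault, frames [1, 7, 2]
4: fault, evict 2, frames [1, 7, 4]
1: hit
6: fault, evict 4, frames [1, 7, 6]
1: hit
6: hit
7: hit
1: hit
7: hit
4: fault, evict 7, frames [1, 6, 4]
6: hit
2: fault, evict 4, frames [1, 6, 2]
Hits: 7 of 14 references → 7/14 = 0.5000.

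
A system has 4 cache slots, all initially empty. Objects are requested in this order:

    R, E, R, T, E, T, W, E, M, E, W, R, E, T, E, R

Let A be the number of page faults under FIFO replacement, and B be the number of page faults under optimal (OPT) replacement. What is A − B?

Under FIFO: F F . F . . F . F . . F F F . . → 8 faults.
Under OPT: F F . F . . F . F . . . . F . . → 6 faults.
A − B = 8 − 6 = 2.

2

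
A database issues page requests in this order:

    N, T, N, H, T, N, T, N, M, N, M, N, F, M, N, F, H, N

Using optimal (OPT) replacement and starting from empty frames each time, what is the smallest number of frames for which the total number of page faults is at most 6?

3

f=1: 18 faults
f=2: 8 faults
f=3: 6 faults
f=4: 5 faults
f=5: 5 faults
Smallest f with faults ≤ 6 is 3.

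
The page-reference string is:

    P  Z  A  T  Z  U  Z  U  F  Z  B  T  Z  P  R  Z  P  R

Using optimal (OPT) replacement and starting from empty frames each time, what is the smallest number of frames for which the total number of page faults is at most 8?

4

f=1: 18 faults
f=2: 11 faults
f=3: 9 faults
f=4: 8 faults
f=5: 8 faults
f=6: 8 faults
f=7: 8 faults
f=8: 8 faults
Smallest f with faults ≤ 8 is 4.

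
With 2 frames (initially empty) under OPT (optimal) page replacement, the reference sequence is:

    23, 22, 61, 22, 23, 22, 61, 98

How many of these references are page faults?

6

23 -> fault, frames (23)
22 -> fault, frames (23 22)
61 -> fault, evict 23, frames (22 61)
22 -> hit
23 -> fault, evict 61, frames (22 23)
22 -> hit
61 -> fault, evict 23, frames (22 61)
98 -> fault, evict 61, frames (22 98)
Page faults: 6.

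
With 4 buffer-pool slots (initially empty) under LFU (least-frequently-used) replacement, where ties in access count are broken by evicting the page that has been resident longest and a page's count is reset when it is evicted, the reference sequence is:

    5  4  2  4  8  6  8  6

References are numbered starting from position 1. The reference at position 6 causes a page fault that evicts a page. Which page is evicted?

5

pos 1: 5 -> miss, frames [5]
pos 2: 4 -> miss, frames [5, 4]
pos 3: 2 -> miss, frames [5, 4, 2]
pos 4: 4 -> hit
pos 5: 8 -> miss, frames [5, 4, 2, 8]
pos 6: 6 -> miss, evict 5, frames [4, 2, 8, 6]
At position 6, page 5 is evicted.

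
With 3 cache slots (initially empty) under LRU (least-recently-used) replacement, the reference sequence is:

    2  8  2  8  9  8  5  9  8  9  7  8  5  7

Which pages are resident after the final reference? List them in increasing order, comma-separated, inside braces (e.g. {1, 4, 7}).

2 -> miss, frames [2]
8 -> miss, frames [2, 8]
2 -> hit
8 -> hit
9 -> miss, frames [2, 8, 9]
8 -> hit
5 -> miss, evict 2, frames [9, 8, 5]
9 -> hit
8 -> hit
9 -> hit
7 -> miss, evict 5, frames [8, 9, 7]
8 -> hit
5 -> miss, evict 9, frames [7, 8, 5]
7 -> hit

{5, 7, 8}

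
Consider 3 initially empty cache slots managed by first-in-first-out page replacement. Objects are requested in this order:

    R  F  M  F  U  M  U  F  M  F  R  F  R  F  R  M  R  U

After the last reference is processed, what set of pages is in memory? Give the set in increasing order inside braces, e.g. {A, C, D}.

R → fault, frames {R}
F → fault, frames {R,F}
M → fault, frames {R,F,M}
F → hit
U → fault, evict R, frames {F,M,U}
M → hit
U → hit
F → hit
M → hit
F → hit
R → fault, evict F, frames {M,U,R}
F → fault, evict M, frames {U,R,F}
R → hit
F → hit
R → hit
M → fault, evict U, frames {R,F,M}
R → hit
U → fault, evict R, frames {F,M,U}

{F, M, U}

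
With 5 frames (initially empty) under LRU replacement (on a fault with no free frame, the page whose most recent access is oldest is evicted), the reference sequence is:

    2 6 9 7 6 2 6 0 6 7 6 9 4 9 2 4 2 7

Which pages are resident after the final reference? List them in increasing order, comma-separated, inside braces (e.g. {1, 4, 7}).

{2, 4, 6, 7, 9}

2 → miss, frames (2)
6 → miss, frames (2 6)
9 → miss, frames (2 6 9)
7 → miss, frames (2 6 9 7)
6 → hit
2 → hit
6 → hit
0 → miss, frames (9 7 2 6 0)
6 → hit
7 → hit
6 → hit
9 → hit
4 → miss, evict 2, frames (0 7 6 9 4)
9 → hit
2 → miss, evict 0, frames (7 6 4 9 2)
4 → hit
2 → hit
7 → hit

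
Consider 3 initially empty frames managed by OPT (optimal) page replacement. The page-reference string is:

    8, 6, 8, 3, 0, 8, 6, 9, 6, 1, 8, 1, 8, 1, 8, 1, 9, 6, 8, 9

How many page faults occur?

7

8: fault, frames [8]
6: fault, frames [8, 6]
8: hit
3: fault, frames [8, 6, 3]
0: fault, evict 3, frames [8, 6, 0]
8: hit
6: hit
9: fault, evict 0, frames [8, 6, 9]
6: hit
1: fault, evict 6, frames [8, 9, 1]
8: hit
1: hit
8: hit
1: hit
8: hit
1: hit
9: hit
6: fault, evict 1, frames [8, 9, 6]
8: hit
9: hit
Page faults: 7.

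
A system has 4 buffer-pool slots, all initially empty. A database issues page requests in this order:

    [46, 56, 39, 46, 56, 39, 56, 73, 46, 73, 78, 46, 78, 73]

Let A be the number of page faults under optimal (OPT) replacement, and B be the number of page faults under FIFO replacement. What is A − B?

Under OPT: F F F . . . . F . . F . . . → 5 faults.
Under FIFO: F F F . . . . F . . F F . . → 6 faults.
A − B = 5 − 6 = -1.

-1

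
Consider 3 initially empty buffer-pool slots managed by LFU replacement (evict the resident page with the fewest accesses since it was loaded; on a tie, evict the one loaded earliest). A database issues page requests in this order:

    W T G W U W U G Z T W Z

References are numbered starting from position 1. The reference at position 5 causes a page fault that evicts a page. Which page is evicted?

T

pos 1: W: miss, frames (W)
pos 2: T: miss, frames (W T)
pos 3: G: miss, frames (W T G)
pos 4: W: hit
pos 5: U: miss, evict T, frames (W G U)
At position 5, page T is evicted.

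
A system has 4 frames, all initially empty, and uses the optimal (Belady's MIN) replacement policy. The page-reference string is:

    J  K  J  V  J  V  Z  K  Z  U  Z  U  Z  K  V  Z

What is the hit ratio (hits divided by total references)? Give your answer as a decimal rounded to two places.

0.69

J: fault, frames {J}
K: fault, frames {J,K}
J: hit
V: fault, frames {J,K,V}
J: hit
V: hit
Z: fault, frames {J,K,V,Z}
K: hit
Z: hit
U: fault, evict J, frames {K,V,Z,U}
Z: hit
U: hit
Z: hit
K: hit
V: hit
Z: hit
Hits: 11 of 16 references → 11/16 = 0.6875.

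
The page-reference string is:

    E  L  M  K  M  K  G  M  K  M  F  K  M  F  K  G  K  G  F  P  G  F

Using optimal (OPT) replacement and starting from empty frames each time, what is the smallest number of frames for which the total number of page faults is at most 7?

4

f=1: 22 faults
f=2: 13 faults
f=3: 8 faults
f=4: 7 faults
f=5: 7 faults
f=6: 7 faults
f=7: 7 faults
Smallest f with faults ≤ 7 is 4.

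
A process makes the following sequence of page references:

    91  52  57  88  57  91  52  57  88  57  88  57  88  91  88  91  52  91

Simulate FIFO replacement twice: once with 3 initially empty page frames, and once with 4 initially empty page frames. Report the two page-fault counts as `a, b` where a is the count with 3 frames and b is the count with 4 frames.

10, 4

3 frames: F F F F . F F F F . . . . F . . F . → 10 faults.
4 frames: F F F F . . . . . . . . . . . . . . → 4 faults.
4 < 10: adding a frame reduced faults, as is typical.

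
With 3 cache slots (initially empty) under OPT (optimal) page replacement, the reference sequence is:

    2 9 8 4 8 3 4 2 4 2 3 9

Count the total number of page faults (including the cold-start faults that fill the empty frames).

6

2 -> miss, frames (2)
9 -> miss, frames (2 9)
8 -> miss, frames (2 9 8)
4 -> miss, evict 9, frames (2 8 4)
8 -> hit
3 -> miss, evict 8, frames (2 4 3)
4 -> hit
2 -> hit
4 -> hit
2 -> hit
3 -> hit
9 -> miss, evict 3, frames (2 4 9)
Page faults: 6.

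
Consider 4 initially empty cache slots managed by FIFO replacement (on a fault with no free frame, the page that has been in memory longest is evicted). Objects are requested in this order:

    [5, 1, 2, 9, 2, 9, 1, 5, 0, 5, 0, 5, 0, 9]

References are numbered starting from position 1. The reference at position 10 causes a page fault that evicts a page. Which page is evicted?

pos 1: 5 → fault, frames [5]
pos 2: 1 → fault, frames [5, 1]
pos 3: 2 → fault, frames [5, 1, 2]
pos 4: 9 → fault, frames [5, 1, 2, 9]
pos 5: 2 → hit
pos 6: 9 → hit
pos 7: 1 → hit
pos 8: 5 → hit
pos 9: 0 → fault, evict 5, frames [1, 2, 9, 0]
pos 10: 5 → fault, evict 1, frames [2, 9, 0, 5]
At position 10, page 1 is evicted.

1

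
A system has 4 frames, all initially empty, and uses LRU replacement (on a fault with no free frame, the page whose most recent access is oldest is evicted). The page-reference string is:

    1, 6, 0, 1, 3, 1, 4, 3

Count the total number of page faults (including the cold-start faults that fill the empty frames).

5

1: miss, frames [1]
6: miss, frames [1, 6]
0: miss, frames [1, 6, 0]
1: hit
3: miss, frames [6, 0, 1, 3]
1: hit
4: miss, evict 6, frames [0, 3, 1, 4]
3: hit
Page faults: 5.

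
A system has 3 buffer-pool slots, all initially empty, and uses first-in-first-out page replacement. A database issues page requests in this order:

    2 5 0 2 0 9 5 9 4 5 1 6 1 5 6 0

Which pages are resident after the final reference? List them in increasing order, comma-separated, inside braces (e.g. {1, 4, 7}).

2: miss, frames (2)
5: miss, frames (2 5)
0: miss, frames (2 5 0)
2: hit
0: hit
9: miss, evict 2, frames (5 0 9)
5: hit
9: hit
4: miss, evict 5, frames (0 9 4)
5: miss, evict 0, frames (9 4 5)
1: miss, evict 9, frames (4 5 1)
6: miss, evict 4, frames (5 1 6)
1: hit
5: hit
6: hit
0: miss, evict 5, frames (1 6 0)

{0, 1, 6}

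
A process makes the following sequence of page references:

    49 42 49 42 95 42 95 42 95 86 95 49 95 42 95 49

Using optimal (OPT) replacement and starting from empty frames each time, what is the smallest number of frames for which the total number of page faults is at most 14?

f=1: 16 faults
f=2: 7 faults
f=3: 5 faults
f=4: 4 faults
Smallest f with faults ≤ 14 is 2.

2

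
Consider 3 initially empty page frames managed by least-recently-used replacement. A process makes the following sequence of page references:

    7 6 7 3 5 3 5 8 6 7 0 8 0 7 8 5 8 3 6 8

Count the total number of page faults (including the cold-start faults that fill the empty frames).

7: fault, frames {7}
6: fault, frames {7,6}
7: hit
3: fault, frames {6,7,3}
5: fault, evict 6, frames {7,3,5}
3: hit
5: hit
8: fault, evict 7, frames {3,5,8}
6: fault, evict 3, frames {5,8,6}
7: fault, evict 5, frames {8,6,7}
0: fault, evict 8, frames {6,7,0}
8: fault, evict 6, frames {7,0,8}
0: hit
7: hit
8: hit
5: fault, evict 0, frames {7,8,5}
8: hit
3: fault, evict 7, frames {5,8,3}
6: fault, evict 5, frames {8,3,6}
8: hit
Page faults: 12.

12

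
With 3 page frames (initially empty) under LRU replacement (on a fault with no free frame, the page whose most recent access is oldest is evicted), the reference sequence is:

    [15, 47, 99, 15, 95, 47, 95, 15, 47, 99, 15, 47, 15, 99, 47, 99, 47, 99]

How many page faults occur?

6

15: miss, frames (15)
47: miss, frames (15 47)
99: miss, frames (15 47 99)
15: hit
95: miss, evict 47, frames (99 15 95)
47: miss, evict 99, frames (15 95 47)
95: hit
15: hit
47: hit
99: miss, evict 95, frames (15 47 99)
15: hit
47: hit
15: hit
99: hit
47: hit
99: hit
47: hit
99: hit
Page faults: 6.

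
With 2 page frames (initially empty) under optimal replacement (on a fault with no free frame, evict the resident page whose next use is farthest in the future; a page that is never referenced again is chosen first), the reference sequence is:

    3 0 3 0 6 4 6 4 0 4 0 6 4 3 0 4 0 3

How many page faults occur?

9

3 -> fault, frames (3)
0 -> fault, frames (3 0)
3 -> hit
0 -> hit
6 -> fault, evict 3, frames (0 6)
4 -> fault, evict 0, frames (6 4)
6 -> hit
4 -> hit
0 -> fault, evict 6, frames (4 0)
4 -> hit
0 -> hit
6 -> fault, evict 0, frames (4 6)
4 -> hit
3 -> fault, evict 6, frames (4 3)
0 -> fault, evict 3, frames (4 0)
4 -> hit
0 -> hit
3 -> fault, evict 0, frames (4 3)
Page faults: 9.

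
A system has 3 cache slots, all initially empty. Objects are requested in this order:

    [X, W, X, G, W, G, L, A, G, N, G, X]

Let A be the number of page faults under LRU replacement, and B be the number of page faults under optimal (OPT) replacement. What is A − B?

Under LRU: F F . F . . F F . F . F → 7 faults.
Under OPT: F F . F . . F F . F . . → 6 faults.
A − B = 7 − 6 = 1.

1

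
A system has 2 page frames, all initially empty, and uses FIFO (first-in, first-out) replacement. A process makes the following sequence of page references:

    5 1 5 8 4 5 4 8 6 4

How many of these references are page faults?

5 -> miss, frames {5}
1 -> miss, frames {5,1}
5 -> hit
8 -> miss, evict 5, frames {1,8}
4 -> miss, evict 1, frames {8,4}
5 -> miss, evict 8, frames {4,5}
4 -> hit
8 -> miss, evict 4, frames {5,8}
6 -> miss, evict 5, frames {8,6}
4 -> miss, evict 8, frames {6,4}
Page faults: 8.

8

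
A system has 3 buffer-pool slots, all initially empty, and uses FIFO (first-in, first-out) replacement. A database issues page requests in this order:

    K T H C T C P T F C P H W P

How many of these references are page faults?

11

K -> miss, frames (K)
T -> miss, frames (K T)
H -> miss, frames (K T H)
C -> miss, evict K, frames (T H C)
T -> hit
C -> hit
P -> miss, evict T, frames (H C P)
T -> miss, evict H, frames (C P T)
F -> miss, evict C, frames (P T F)
C -> miss, evict P, frames (T F C)
P -> miss, evict T, frames (F C P)
H -> miss, evict F, frames (C P H)
W -> miss, evict C, frames (P H W)
P -> hit
Page faults: 11.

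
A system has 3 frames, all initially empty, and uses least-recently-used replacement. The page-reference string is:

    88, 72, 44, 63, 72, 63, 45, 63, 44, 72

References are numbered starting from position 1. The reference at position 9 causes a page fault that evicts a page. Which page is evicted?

72

pos 1: 88: fault, frames [88]
pos 2: 72: fault, frames [88, 72]
pos 3: 44: fault, frames [88, 72, 44]
pos 4: 63: fault, evict 88, frames [72, 44, 63]
pos 5: 72: hit
pos 6: 63: hit
pos 7: 45: fault, evict 44, frames [72, 63, 45]
pos 8: 63: hit
pos 9: 44: fault, evict 72, frames [45, 63, 44]
At position 9, page 72 is evicted.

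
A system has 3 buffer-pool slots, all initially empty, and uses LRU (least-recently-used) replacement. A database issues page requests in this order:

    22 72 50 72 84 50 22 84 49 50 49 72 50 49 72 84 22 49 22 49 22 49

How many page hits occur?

11

22 -> fault, frames (22)
72 -> fault, frames (22 72)
50 -> fault, frames (22 72 50)
72 -> hit
84 -> fault, evict 22, frames (50 72 84)
50 -> hit
22 -> fault, evict 72, frames (84 50 22)
84 -> hit
49 -> fault, evict 50, frames (22 84 49)
50 -> fault, evict 22, frames (84 49 50)
49 -> hit
72 -> fault, evict 84, frames (50 49 72)
50 -> hit
49 -> hit
72 -> hit
84 -> fault, evict 50, frames (49 72 84)
22 -> fault, evict 49, frames (72 84 22)
49 -> fault, evict 72, frames (84 22 49)
22 -> hit
49 -> hit
22 -> hit
49 -> hit
Hits: 11.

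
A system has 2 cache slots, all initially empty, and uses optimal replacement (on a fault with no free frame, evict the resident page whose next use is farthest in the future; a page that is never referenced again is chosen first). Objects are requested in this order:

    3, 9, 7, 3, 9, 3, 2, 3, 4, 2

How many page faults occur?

3 → fault, frames (3)
9 → fault, frames (3 9)
7 → fault, evict 9, frames (3 7)
3 → hit
9 → fault, evict 7, frames (3 9)
3 → hit
2 → fault, evict 9, frames (3 2)
3 → hit
4 → fault, evict 3, frames (2 4)
2 → hit
Page faults: 6.

6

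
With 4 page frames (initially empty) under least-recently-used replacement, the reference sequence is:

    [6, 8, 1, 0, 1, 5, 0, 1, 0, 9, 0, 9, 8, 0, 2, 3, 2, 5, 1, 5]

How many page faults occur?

6: fault, frames {6}
8: fault, frames {6,8}
1: fault, frames {6,8,1}
0: fault, frames {6,8,1,0}
1: hit
5: fault, evict 6, frames {8,0,1,5}
0: hit
1: hit
0: hit
9: fault, evict 8, frames {5,1,0,9}
0: hit
9: hit
8: fault, evict 5, frames {1,0,9,8}
0: hit
2: fault, evict 1, frames {9,8,0,2}
3: fault, evict 9, frames {8,0,2,3}
2: hit
5: fault, evict 8, frames {0,3,2,5}
1: fault, evict 0, frames {3,2,5,1}
5: hit
Page faults: 11.

11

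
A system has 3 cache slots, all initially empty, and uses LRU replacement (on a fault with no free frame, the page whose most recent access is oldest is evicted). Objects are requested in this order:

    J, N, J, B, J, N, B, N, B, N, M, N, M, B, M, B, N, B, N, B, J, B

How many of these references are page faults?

J -> miss, frames (J)
N -> miss, frames (J N)
J -> hit
B -> miss, frames (N J B)
J -> hit
N -> hit
B -> hit
N -> hit
B -> hit
N -> hit
M -> miss, evict J, frames (B N M)
N -> hit
M -> hit
B -> hit
M -> hit
B -> hit
N -> hit
B -> hit
N -> hit
B -> hit
J -> miss, evict M, frames (N B J)
B -> hit
Page faults: 5.

5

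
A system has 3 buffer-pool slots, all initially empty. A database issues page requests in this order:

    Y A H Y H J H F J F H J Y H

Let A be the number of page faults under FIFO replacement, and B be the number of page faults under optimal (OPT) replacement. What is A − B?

1

Under FIFO: F F F . . F . F . . . . F F → 7 faults.
Under OPT: F F F . . F . F . . . . F . → 6 faults.
A − B = 7 − 6 = 1.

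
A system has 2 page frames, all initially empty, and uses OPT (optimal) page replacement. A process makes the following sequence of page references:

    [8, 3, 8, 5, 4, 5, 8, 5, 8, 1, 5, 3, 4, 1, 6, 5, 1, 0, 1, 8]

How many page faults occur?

12

8 -> fault, frames [8]
3 -> fault, frames [8, 3]
8 -> hit
5 -> fault, evict 3, frames [8, 5]
4 -> fault, evict 8, frames [5, 4]
5 -> hit
8 -> fault, evict 4, frames [5, 8]
5 -> hit
8 -> hit
1 -> fault, evict 8, frames [5, 1]
5 -> hit
3 -> fault, evict 5, frames [1, 3]
4 -> fault, evict 3, frames [1, 4]
1 -> hit
6 -> fault, evict 4, frames [1, 6]
5 -> fault, evict 6, frames [1, 5]
1 -> hit
0 -> fault, evict 5, frames [1, 0]
1 -> hit
8 -> fault, evict 0, frames [1, 8]
Page faults: 12.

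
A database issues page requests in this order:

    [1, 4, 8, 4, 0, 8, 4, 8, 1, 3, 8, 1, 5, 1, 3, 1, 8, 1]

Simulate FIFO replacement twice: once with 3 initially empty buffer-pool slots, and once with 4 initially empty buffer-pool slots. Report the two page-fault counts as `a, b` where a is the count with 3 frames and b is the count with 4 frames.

3 frames: F F F . F . . . F F F . F F F . F . → 11 faults.
4 frames: F F F . F . . . . F . F F . . . F . → 8 faults.
8 < 11: adding a frame reduced faults, as is typical.

11, 8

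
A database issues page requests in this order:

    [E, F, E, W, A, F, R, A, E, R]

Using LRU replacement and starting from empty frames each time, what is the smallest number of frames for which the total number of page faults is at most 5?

5

f=1: 10 faults
f=2: 9 faults
f=3: 7 faults
f=4: 6 faults
f=5: 5 faults
Smallest f with faults ≤ 5 is 5.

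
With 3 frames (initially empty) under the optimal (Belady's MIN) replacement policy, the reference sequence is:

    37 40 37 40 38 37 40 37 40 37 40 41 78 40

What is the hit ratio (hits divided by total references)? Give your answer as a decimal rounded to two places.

0.64

37 -> fault, frames {37}
40 -> fault, frames {37,40}
37 -> hit
40 -> hit
38 -> fault, frames {37,40,38}
37 -> hit
40 -> hit
37 -> hit
40 -> hit
37 -> hit
40 -> hit
41 -> fault, evict 38, frames {37,40,41}
78 -> fault, evict 41, frames {37,40,78}
40 -> hit
Hits: 9 of 14 references → 9/14 = 0.6429.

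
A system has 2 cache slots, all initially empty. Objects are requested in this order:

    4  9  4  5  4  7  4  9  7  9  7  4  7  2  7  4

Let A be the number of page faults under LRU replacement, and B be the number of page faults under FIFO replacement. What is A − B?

-1

Under LRU: F F . F . F . F F . . F . F . F → 9 faults.
Under FIFO: F F . F F F . F . . . F F F . F → 10 faults.
A − B = 9 − 10 = -1.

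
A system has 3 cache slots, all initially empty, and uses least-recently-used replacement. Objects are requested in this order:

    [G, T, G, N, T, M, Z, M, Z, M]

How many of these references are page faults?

G → fault, frames [G]
T → fault, frames [G, T]
G → hit
N → fault, frames [T, G, N]
T → hit
M → fault, evict G, frames [N, T, M]
Z → fault, evict N, frames [T, M, Z]
M → hit
Z → hit
M → hit
Page faults: 5.

5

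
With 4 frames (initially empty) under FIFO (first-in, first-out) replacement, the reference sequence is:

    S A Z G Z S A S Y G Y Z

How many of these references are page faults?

5

S → miss, frames (S)
A → miss, frames (S A)
Z → miss, frames (S A Z)
G → miss, frames (S A Z G)
Z → hit
S → hit
A → hit
S → hit
Y → miss, evict S, frames (A Z G Y)
G → hit
Y → hit
Z → hit
Page faults: 5.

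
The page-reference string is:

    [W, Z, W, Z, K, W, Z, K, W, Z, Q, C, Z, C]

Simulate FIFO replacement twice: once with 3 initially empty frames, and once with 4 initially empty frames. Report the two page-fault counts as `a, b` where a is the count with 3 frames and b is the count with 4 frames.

3 frames: F F . . F . . . . . F F F . → 6 faults.
4 frames: F F . . F . . . . . F F . . → 5 faults.
5 < 6: adding a frame reduced faults, as is typical.

6, 5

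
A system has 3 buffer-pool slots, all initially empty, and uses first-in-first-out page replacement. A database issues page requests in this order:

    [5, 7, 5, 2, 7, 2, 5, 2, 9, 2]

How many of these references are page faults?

5: fault, frames [5]
7: fault, frames [5, 7]
5: hit
2: fault, frames [5, 7, 2]
7: hit
2: hit
5: hit
2: hit
9: fault, evict 5, frames [7, 2, 9]
2: hit
Page faults: 4.

4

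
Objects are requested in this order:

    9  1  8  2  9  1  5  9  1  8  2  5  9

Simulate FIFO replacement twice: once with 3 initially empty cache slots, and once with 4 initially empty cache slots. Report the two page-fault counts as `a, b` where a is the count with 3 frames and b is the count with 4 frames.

3 frames: F F F F F F F . . F F . F → 10 faults.
4 frames: F F F F . . F F F F F F F → 11 faults.
11 > 10: adding a frame increased faults — Belady's anomaly.

10, 11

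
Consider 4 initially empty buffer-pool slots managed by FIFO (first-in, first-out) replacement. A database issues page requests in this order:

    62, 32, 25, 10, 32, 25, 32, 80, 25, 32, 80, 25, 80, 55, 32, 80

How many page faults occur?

7

62 -> miss, frames [62]
32 -> miss, frames [62, 32]
25 -> miss, frames [62, 32, 25]
10 -> miss, frames [62, 32, 25, 10]
32 -> hit
25 -> hit
32 -> hit
80 -> miss, evict 62, frames [32, 25, 10, 80]
25 -> hit
32 -> hit
80 -> hit
25 -> hit
80 -> hit
55 -> miss, evict 32, frames [25, 10, 80, 55]
32 -> miss, evict 25, frames [10, 80, 55, 32]
80 -> hit
Page faults: 7.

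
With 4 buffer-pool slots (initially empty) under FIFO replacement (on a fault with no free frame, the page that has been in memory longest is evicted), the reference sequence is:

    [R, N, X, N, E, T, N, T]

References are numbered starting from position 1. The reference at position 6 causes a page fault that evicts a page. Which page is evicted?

pos 1: R -> fault, frames [R]
pos 2: N -> fault, frames [R, N]
pos 3: X -> fault, frames [R, N, X]
pos 4: N -> hit
pos 5: E -> fault, frames [R, N, X, E]
pos 6: T -> fault, evict R, frames [N, X, E, T]
At position 6, page R is evicted.

R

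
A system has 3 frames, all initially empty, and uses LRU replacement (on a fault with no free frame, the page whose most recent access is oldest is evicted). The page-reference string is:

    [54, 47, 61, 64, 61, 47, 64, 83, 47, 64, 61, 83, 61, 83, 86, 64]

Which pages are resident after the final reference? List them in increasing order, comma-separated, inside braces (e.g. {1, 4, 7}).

54 → fault, frames {54}
47 → fault, frames {54,47}
61 → fault, frames {54,47,61}
64 → fault, evict 54, frames {47,61,64}
61 → hit
47 → hit
64 → hit
83 → fault, evict 61, frames {47,64,83}
47 → hit
64 → hit
61 → fault, evict 83, frames {47,64,61}
83 → fault, evict 47, frames {64,61,83}
61 → hit
83 → hit
86 → fault, evict 64, frames {61,83,86}
64 → fault, evict 61, frames {83,86,64}

{64, 83, 86}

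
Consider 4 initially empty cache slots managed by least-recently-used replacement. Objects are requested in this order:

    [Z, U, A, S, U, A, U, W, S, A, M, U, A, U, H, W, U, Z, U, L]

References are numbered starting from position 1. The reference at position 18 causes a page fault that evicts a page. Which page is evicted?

pos 1: Z: miss, frames (Z)
pos 2: U: miss, frames (Z U)
pos 3: A: miss, frames (Z U A)
pos 4: S: miss, frames (Z U A S)
pos 5: U: hit
pos 6: A: hit
pos 7: U: hit
pos 8: W: miss, evict Z, frames (S A U W)
pos 9: S: hit
pos 10: A: hit
pos 11: M: miss, evict U, frames (W S A M)
pos 12: U: miss, evict W, frames (S A M U)
pos 13: A: hit
pos 14: U: hit
pos 15: H: miss, evict S, frames (M A U H)
pos 16: W: miss, evict M, frames (A U H W)
pos 17: U: hit
pos 18: Z: miss, evict A, frames (H W U Z)
At position 18, page A is evicted.

A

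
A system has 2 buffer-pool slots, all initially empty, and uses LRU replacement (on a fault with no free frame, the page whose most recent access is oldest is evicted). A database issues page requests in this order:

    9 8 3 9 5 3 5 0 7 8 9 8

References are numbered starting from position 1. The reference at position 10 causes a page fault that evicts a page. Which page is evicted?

pos 1: 9 -> fault, frames {9}
pos 2: 8 -> fault, frames {9,8}
pos 3: 3 -> fault, evict 9, frames {8,3}
pos 4: 9 -> fault, evict 8, frames {3,9}
pos 5: 5 -> fault, evict 3, frames {9,5}
pos 6: 3 -> fault, evict 9, frames {5,3}
pos 7: 5 -> hit
pos 8: 0 -> fault, evict 3, frames {5,0}
pos 9: 7 -> fault, evict 5, frames {0,7}
pos 10: 8 -> fault, evict 0, frames {7,8}
At position 10, page 0 is evicted.

0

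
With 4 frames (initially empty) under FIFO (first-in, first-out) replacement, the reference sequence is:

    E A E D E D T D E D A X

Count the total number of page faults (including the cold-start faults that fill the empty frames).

E → miss, frames [E]
A → miss, frames [E, A]
E → hit
D → miss, frames [E, A, D]
E → hit
D → hit
T → miss, frames [E, A, D, T]
D → hit
E → hit
D → hit
A → hit
X → miss, evict E, frames [A, D, T, X]
Page faults: 5.

5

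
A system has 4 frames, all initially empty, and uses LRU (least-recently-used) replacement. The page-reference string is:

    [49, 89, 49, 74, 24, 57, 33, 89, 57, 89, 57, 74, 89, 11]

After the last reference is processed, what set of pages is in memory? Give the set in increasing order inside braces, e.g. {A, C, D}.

{11, 57, 74, 89}

49 → miss, frames (49)
89 → miss, frames (49 89)
49 → hit
74 → miss, frames (89 49 74)
24 → miss, frames (89 49 74 24)
57 → miss, evict 89, frames (49 74 24 57)
33 → miss, evict 49, frames (74 24 57 33)
89 → miss, evict 74, frames (24 57 33 89)
57 → hit
89 → hit
57 → hit
74 → miss, evict 24, frames (33 89 57 74)
89 → hit
11 → miss, evict 33, frames (57 74 89 11)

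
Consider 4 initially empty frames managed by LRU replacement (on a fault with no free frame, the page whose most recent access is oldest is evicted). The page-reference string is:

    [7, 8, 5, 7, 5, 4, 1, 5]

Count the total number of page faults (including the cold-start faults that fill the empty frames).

7 -> fault, frames [7]
8 -> fault, frames [7, 8]
5 -> fault, frames [7, 8, 5]
7 -> hit
5 -> hit
4 -> fault, frames [8, 7, 5, 4]
1 -> fault, evict 8, frames [7, 5, 4, 1]
5 -> hit
Page faults: 5.

5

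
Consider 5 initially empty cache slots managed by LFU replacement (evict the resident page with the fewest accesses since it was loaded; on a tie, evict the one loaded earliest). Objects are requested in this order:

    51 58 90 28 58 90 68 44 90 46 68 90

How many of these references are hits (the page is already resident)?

5

51 -> fault, frames (51)
58 -> fault, frames (51 58)
90 -> fault, frames (51 58 90)
28 -> fault, frames (51 58 90 28)
58 -> hit
90 -> hit
68 -> fault, frames (51 58 90 28 68)
44 -> fault, evict 51, frames (58 90 28 68 44)
90 -> hit
46 -> fault, evict 28, frames (58 90 68 44 46)
68 -> hit
90 -> hit
Hits: 5.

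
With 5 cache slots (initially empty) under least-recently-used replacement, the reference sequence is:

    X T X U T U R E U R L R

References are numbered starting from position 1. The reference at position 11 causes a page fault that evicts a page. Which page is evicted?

X

pos 1: X → fault, frames {X}
pos 2: T → fault, frames {X,T}
pos 3: X → hit
pos 4: U → fault, frames {T,X,U}
pos 5: T → hit
pos 6: U → hit
pos 7: R → fault, frames {X,T,U,R}
pos 8: E → fault, frames {X,T,U,R,E}
pos 9: U → hit
pos 10: R → hit
pos 11: L → fault, evict X, frames {T,E,U,R,L}
At position 11, page X is evicted.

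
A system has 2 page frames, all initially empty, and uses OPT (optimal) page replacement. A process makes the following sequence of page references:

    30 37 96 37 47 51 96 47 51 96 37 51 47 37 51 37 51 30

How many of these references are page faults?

11

30 → fault, frames {30}
37 → fault, frames {30,37}
96 → fault, evict 30, frames {37,96}
37 → hit
47 → fault, evict 37, frames {96,47}
51 → fault, evict 47, frames {96,51}
96 → hit
47 → fault, evict 96, frames {51,47}
51 → hit
96 → fault, evict 47, frames {51,96}
37 → fault, evict 96, frames {51,37}
51 → hit
47 → fault, evict 51, frames {37,47}
37 → hit
51 → fault, evict 47, frames {37,51}
37 → hit
51 → hit
30 → fault, evict 51, frames {37,30}
Page faults: 11.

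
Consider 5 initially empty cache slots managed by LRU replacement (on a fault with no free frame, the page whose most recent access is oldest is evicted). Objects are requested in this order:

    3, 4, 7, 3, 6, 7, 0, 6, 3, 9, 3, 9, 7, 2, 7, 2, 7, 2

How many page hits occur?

3 → fault, frames [3]
4 → fault, frames [3, 4]
7 → fault, frames [3, 4, 7]
3 → hit
6 → fault, frames [4, 7, 3, 6]
7 → hit
0 → fault, frames [4, 3, 6, 7, 0]
6 → hit
3 → hit
9 → fault, evict 4, frames [7, 0, 6, 3, 9]
3 → hit
9 → hit
7 → hit
2 → fault, evict 0, frames [6, 3, 9, 7, 2]
7 → hit
2 → hit
7 → hit
2 → hit
Hits: 11.

11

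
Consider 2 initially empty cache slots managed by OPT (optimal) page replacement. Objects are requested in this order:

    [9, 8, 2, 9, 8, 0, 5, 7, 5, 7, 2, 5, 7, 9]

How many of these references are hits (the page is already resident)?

9 → fault, frames (9)
8 → fault, frames (9 8)
2 → fault, evict 8, frames (9 2)
9 → hit
8 → fault, evict 9, frames (2 8)
0 → fault, evict 8, frames (2 0)
5 → fault, evict 0, frames (2 5)
7 → fault, evict 2, frames (5 7)
5 → hit
7 → hit
2 → fault, evict 7, frames (5 2)
5 → hit
7 → fault, evict 2, frames (5 7)
9 → fault, evict 7, frames (5 9)
Hits: 4.

4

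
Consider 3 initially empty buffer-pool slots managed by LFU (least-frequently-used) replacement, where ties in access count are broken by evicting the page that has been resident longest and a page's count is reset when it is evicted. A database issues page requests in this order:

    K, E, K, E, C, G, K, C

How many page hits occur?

K → miss, frames {K}
E → miss, frames {K,E}
K → hit
E → hit
C → miss, frames {K,E,C}
G → miss, evict C, frames {K,E,G}
K → hit
C → miss, evict G, frames {K,E,C}
Hits: 3.

3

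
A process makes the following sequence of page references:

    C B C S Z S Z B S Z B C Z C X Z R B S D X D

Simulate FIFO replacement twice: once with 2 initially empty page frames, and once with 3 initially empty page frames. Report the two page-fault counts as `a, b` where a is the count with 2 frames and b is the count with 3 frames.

2 frames: F F . F F . . F F F F F F . F . F F F F F . → 16 faults.
3 frames: F F . F F . . . . . . F . . F . F F F F F . → 11 faults.
11 < 16: adding a frame reduced faults, as is typical.

16, 11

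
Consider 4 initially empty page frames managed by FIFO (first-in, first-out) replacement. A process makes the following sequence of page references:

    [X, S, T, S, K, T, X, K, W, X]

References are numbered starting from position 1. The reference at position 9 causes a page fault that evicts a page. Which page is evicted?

X

pos 1: X → miss, frames [X]
pos 2: S → miss, frames [X, S]
pos 3: T → miss, frames [X, S, T]
pos 4: S → hit
pos 5: K → miss, frames [X, S, T, K]
pos 6: T → hit
pos 7: X → hit
pos 8: K → hit
pos 9: W → miss, evict X, frames [S, T, K, W]
At position 9, page X is evicted.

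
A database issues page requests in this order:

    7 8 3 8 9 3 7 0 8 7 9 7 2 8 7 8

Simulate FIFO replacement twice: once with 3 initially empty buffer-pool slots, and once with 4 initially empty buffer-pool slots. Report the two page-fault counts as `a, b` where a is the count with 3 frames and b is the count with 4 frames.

11, 8

3 frames: F F F . F . F F F . F F F F . . → 11 faults.
4 frames: F F F . F . . F . F . . F F . . → 8 faults.
8 < 11: adding a frame reduced faults, as is typical.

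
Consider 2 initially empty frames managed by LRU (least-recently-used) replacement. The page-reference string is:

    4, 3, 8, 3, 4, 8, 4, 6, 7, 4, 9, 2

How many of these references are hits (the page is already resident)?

4 -> fault, frames (4)
3 -> fault, frames (4 3)
8 -> fault, evict 4, frames (3 8)
3 -> hit
4 -> fault, evict 8, frames (3 4)
8 -> fault, evict 3, frames (4 8)
4 -> hit
6 -> fault, evict 8, frames (4 6)
7 -> fault, evict 4, frames (6 7)
4 -> fault, evict 6, frames (7 4)
9 -> fault, evict 7, frames (4 9)
2 -> fault, evict 4, frames (9 2)
Hits: 2.

2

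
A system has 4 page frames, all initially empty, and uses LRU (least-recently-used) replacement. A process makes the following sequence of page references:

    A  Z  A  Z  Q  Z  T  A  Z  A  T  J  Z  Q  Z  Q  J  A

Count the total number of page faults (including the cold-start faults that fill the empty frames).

A -> miss, frames (A)
Z -> miss, frames (A Z)
A -> hit
Z -> hit
Q -> miss, frames (A Z Q)
Z -> hit
T -> miss, frames (A Q Z T)
A -> hit
Z -> hit
A -> hit
T -> hit
J -> miss, evict Q, frames (Z A T J)
Z -> hit
Q -> miss, evict A, frames (T J Z Q)
Z -> hit
Q -> hit
J -> hit
A -> miss, evict T, frames (Z Q J A)
Page faults: 7.

7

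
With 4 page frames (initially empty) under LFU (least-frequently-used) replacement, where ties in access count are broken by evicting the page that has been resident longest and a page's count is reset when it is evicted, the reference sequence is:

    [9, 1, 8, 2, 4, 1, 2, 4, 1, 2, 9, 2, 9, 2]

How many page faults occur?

9 → miss, frames (9)
1 → miss, frames (9 1)
8 → miss, frames (9 1 8)
2 → miss, frames (9 1 8 2)
4 → miss, evict 9, frames (1 8 2 4)
1 → hit
2 → hit
4 → hit
1 → hit
2 → hit
9 → miss, evict 8, frames (1 2 4 9)
2 → hit
9 → hit
2 → hit
Page faults: 6.

6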